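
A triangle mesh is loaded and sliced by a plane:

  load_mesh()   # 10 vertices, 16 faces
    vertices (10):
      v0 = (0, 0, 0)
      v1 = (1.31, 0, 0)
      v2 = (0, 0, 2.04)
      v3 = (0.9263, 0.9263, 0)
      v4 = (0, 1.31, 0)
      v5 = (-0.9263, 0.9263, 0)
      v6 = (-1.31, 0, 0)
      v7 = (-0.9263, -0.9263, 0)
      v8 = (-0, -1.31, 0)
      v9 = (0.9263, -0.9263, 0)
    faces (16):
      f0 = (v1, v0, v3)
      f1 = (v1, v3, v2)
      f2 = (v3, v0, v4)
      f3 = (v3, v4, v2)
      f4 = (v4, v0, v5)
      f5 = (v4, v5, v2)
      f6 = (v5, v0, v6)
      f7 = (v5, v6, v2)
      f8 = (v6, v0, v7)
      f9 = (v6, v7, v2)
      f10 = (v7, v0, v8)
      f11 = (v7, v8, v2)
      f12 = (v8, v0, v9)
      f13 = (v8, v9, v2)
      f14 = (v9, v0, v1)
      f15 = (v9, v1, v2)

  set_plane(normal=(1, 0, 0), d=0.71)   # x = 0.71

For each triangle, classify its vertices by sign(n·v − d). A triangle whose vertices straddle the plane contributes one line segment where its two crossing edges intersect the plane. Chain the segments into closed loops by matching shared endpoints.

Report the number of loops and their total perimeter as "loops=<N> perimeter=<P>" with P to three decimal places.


Straddling triangles (8 of 16):
  (v1,v0,v3) [+-+] → (0.71, 0, 0)–(0.71, 0.71, 0)  len=0.7100
  (v1,v3,v2) [++-] → (0.71, 0.71, 0.47636)–(0.71, 0, 0.934351)  len=0.8449
  (v3,v0,v4) [+--] → (0.71, 0.71, 0)–(0.71, 1.0159, 0)  len=0.3059
  (v3,v4,v2) [+--] → (0.71, 1.0159, 0)–(0.71, 0.71, 0.47636)  len=0.5661
  (v8,v0,v9) [--+] → (0.71, -0.71, 0)–(0.71, -1.0159, 0)  len=0.3059
  (v8,v9,v2) [-+-] → (0.71, -1.0159, 0)–(0.71, -0.71, 0.47636)  len=0.5661
  (v9,v0,v1) [+-+] → (0.71, -0.71, 0)–(0.71, 0, 0)  len=0.7100
  (v9,v1,v2) [++-] → (0.71, 0, 0.934351)–(0.71, -0.71, 0.47636)  len=0.8449

Chained into 1 loop(s):
  loop 1: 8 segments, perimeter = 4.8538
Total perimeter = 4.854

loops=1 perimeter=4.854


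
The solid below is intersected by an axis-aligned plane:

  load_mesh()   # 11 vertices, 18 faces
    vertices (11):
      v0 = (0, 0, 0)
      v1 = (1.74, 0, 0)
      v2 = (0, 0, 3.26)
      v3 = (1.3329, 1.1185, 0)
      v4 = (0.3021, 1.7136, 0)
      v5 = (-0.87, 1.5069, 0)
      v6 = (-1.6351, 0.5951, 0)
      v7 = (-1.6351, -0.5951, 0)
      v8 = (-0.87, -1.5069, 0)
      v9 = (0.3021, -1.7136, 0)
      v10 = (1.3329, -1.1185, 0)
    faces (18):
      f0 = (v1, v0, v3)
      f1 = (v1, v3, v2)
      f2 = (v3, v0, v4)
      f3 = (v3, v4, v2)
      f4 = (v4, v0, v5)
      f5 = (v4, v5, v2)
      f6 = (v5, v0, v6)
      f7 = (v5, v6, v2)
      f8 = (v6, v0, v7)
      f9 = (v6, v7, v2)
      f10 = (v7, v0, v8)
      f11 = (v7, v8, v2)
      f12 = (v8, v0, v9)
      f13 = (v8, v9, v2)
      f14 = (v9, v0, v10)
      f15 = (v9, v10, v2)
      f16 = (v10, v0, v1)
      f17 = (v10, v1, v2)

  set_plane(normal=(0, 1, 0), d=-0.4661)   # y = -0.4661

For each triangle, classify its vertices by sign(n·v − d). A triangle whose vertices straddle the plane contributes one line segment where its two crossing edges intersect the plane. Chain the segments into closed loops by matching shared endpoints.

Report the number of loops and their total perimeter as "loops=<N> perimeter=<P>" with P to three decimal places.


Straddling triangles (10 of 18):
  (v6,v0,v7) [++-] → (-1.28066, -0.4661, 0)–(-1.6351, -0.4661, 0)  len=0.3544
  (v6,v7,v2) [+-+] → (-1.6351, -0.4661, 0)–(-1.28066, -0.4661, 0.706671)  len=0.7906
  (v7,v0,v8) [-+-] → (-1.28066, -0.4661, 0)–(-0.2691, -0.4661, 0)  len=1.0116
  (v7,v8,v2) [--+] → (-0.2691, -0.4661, 2.25165)–(-1.28066, -0.4661, 0.706671)  len=1.8467
  (v8,v0,v9) [-+-] → (-0.2691, -0.4661, 0)–(0.0821713, -0.4661, 0)  len=0.3513
  (v8,v9,v2) [--+] → (0.0821713, -0.4661, 2.37328)–(-0.2691, -0.4661, 2.25165)  len=0.3717
  (v9,v0,v10) [-+-] → (0.0821713, -0.4661, 0)–(0.555445, -0.4661, 0)  len=0.4733
  (v9,v10,v2) [--+] → (0.555445, -0.4661, 1.9015)–(0.0821713, -0.4661, 2.37328)  len=0.6683
  (v10,v0,v1) [-++] → (0.555445, -0.4661, 0)–(1.57035, -0.4661, 0)  len=1.0149
  (v10,v1,v2) [-++] → (1.57035, -0.4661, 0)–(0.555445, -0.4661, 1.9015)  len=2.1554

Chained into 1 loop(s):
  loop 1: 10 segments, perimeter = 9.0381
Total perimeter = 9.038

loops=1 perimeter=9.038


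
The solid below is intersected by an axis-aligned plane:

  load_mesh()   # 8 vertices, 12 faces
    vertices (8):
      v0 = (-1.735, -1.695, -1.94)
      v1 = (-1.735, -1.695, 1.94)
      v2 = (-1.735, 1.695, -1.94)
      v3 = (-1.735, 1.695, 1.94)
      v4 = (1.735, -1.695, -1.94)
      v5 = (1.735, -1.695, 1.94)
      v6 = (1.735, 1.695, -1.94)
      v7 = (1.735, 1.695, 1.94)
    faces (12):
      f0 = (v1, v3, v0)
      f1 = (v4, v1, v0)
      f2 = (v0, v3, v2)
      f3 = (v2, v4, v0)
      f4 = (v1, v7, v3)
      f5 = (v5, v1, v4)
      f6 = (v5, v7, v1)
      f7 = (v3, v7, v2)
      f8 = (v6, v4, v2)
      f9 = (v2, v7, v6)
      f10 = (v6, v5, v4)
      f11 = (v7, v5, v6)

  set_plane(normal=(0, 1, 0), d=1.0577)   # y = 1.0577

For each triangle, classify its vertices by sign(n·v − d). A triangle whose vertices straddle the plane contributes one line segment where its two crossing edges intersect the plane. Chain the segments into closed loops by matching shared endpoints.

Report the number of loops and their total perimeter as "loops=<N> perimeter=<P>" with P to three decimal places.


loops=1 perimeter=14.700

Straddling triangles (8 of 12):
  (v1,v3,v0) [-+-] → (-1.735, 1.0577, 1.94)–(-1.735, 1.0577, 1.21058)  len=0.7294
  (v0,v3,v2) [-++] → (-1.735, 1.0577, 1.21058)–(-1.735, 1.0577, -1.94)  len=3.1506
  (v2,v4,v0) [+--] → (-1.08266, 1.0577, -1.94)–(-1.735, 1.0577, -1.94)  len=0.6523
  (v1,v7,v3) [-++] → (1.08266, 1.0577, 1.94)–(-1.735, 1.0577, 1.94)  len=2.8177
  (v5,v7,v1) [-+-] → (1.735, 1.0577, 1.94)–(1.08266, 1.0577, 1.94)  len=0.6523
  (v6,v4,v2) [+-+] → (1.735, 1.0577, -1.94)–(-1.08266, 1.0577, -1.94)  len=2.8177
  (v6,v5,v4) [+--] → (1.735, 1.0577, -1.21058)–(1.735, 1.0577, -1.94)  len=0.7294
  (v7,v5,v6) [+-+] → (1.735, 1.0577, 1.94)–(1.735, 1.0577, -1.21058)  len=3.1506

Chained into 1 loop(s):
  loop 1: 8 segments, perimeter = 14.7000
Total perimeter = 14.700


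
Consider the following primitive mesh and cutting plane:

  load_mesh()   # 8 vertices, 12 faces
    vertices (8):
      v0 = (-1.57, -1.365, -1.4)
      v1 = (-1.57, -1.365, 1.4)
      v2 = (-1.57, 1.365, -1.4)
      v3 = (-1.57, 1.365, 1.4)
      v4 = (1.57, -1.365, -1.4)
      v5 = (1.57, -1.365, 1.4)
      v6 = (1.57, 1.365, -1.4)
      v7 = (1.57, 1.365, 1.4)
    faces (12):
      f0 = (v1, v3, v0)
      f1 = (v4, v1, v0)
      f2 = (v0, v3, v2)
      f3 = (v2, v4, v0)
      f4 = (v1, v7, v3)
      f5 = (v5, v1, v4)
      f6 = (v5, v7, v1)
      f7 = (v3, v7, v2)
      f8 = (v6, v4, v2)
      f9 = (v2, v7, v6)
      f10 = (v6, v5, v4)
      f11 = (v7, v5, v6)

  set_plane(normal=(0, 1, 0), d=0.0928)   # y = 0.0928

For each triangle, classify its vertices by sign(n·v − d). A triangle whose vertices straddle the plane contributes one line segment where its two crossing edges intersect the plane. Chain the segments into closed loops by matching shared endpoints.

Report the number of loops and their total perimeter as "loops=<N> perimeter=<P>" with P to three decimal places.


Straddling triangles (8 of 12):
  (v1,v3,v0) [-+-] → (-1.57, 0.0928, 1.4)–(-1.57, 0.0928, 0.0951795)  len=1.3048
  (v0,v3,v2) [-++] → (-1.57, 0.0928, 0.0951795)–(-1.57, 0.0928, -1.4)  len=1.4952
  (v2,v4,v0) [+--] → (-0.106737, 0.0928, -1.4)–(-1.57, 0.0928, -1.4)  len=1.4633
  (v1,v7,v3) [-++] → (0.106737, 0.0928, 1.4)–(-1.57, 0.0928, 1.4)  len=1.6767
  (v5,v7,v1) [-+-] → (1.57, 0.0928, 1.4)–(0.106737, 0.0928, 1.4)  len=1.4633
  (v6,v4,v2) [+-+] → (1.57, 0.0928, -1.4)–(-0.106737, 0.0928, -1.4)  len=1.6767
  (v6,v5,v4) [+--] → (1.57, 0.0928, -0.0951795)–(1.57, 0.0928, -1.4)  len=1.3048
  (v7,v5,v6) [+-+] → (1.57, 0.0928, 1.4)–(1.57, 0.0928, -0.0951795)  len=1.4952

Chained into 1 loop(s):
  loop 1: 8 segments, perimeter = 11.8800
Total perimeter = 11.880

loops=1 perimeter=11.880


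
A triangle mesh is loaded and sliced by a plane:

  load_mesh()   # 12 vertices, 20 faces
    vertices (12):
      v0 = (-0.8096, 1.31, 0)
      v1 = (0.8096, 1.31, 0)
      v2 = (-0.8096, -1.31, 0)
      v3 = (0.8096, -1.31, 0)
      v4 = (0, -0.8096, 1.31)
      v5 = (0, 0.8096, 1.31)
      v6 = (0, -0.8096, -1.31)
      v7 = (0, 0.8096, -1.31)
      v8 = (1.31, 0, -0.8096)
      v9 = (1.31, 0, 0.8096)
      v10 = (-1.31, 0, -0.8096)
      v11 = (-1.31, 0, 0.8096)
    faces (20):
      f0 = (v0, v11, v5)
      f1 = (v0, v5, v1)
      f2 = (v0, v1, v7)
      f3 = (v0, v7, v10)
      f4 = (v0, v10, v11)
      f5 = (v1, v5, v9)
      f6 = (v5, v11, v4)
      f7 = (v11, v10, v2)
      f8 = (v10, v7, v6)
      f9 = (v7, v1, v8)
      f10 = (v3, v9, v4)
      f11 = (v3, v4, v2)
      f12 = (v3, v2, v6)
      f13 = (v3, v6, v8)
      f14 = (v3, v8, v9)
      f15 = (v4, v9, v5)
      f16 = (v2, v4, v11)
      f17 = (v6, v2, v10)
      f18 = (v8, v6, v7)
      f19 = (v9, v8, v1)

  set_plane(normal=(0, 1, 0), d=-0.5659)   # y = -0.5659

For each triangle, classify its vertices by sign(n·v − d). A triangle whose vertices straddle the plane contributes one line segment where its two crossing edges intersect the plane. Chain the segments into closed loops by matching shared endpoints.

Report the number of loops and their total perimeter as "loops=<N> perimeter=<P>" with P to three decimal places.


Straddling triangles (10 of 20):
  (v5,v11,v4) [++-] → (-0.394327, -0.5659, 1.15937)–(0, -0.5659, 1.31)  len=0.4221
  (v11,v10,v2) [++-] → (-1.09383, -0.5659, -0.459865)–(-1.09383, -0.5659, 0.459865)  len=0.9197
  (v10,v7,v6) [++-] → (0, -0.5659, -1.31)–(-0.394327, -0.5659, -1.15937)  len=0.4221
  (v3,v9,v4) [-+-] → (1.09383, -0.5659, 0.459865)–(0.394327, -0.5659, 1.15937)  len=0.9893
  (v3,v6,v8) [--+] → (0.394327, -0.5659, -1.15937)–(1.09383, -0.5659, -0.459865)  len=0.9893
  (v3,v8,v9) [-++] → (1.09383, -0.5659, -0.459865)–(1.09383, -0.5659, 0.459865)  len=0.9197
  (v4,v9,v5) [-++] → (0.394327, -0.5659, 1.15937)–(0, -0.5659, 1.31)  len=0.4221
  (v2,v4,v11) [--+] → (-0.394327, -0.5659, 1.15937)–(-1.09383, -0.5659, 0.459865)  len=0.9893
  (v6,v2,v10) [--+] → (-1.09383, -0.5659, -0.459865)–(-0.394327, -0.5659, -1.15937)  len=0.9893
  (v8,v6,v7) [+-+] → (0.394327, -0.5659, -1.15937)–(0, -0.5659, -1.31)  len=0.4221

Chained into 1 loop(s):
  loop 1: 10 segments, perimeter = 7.4849
Total perimeter = 7.485

loops=1 perimeter=7.485


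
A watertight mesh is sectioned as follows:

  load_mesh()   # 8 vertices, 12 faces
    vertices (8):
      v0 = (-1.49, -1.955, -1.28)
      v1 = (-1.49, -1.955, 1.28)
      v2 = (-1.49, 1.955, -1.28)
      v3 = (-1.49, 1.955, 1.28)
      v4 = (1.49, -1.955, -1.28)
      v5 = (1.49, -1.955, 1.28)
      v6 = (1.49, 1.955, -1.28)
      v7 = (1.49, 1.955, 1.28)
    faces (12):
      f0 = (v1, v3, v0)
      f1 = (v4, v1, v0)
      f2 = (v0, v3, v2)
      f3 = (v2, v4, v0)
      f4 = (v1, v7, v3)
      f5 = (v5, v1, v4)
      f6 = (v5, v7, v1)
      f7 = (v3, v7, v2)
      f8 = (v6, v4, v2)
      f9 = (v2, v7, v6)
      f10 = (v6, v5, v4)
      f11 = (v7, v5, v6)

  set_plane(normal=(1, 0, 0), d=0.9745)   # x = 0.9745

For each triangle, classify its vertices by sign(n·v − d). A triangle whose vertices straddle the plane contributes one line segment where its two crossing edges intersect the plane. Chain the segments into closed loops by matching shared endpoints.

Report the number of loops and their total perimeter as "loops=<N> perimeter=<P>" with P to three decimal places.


Straddling triangles (8 of 12):
  (v4,v1,v0) [+--] → (0.9745, -1.955, -0.837154)–(0.9745, -1.955, -1.28)  len=0.4428
  (v2,v4,v0) [-+-] → (0.9745, -1.27862, -1.28)–(0.9745, -1.955, -1.28)  len=0.6764
  (v1,v7,v3) [-+-] → (0.9745, 1.27862, 1.28)–(0.9745, 1.955, 1.28)  len=0.6764
  (v5,v1,v4) [+-+] → (0.9745, -1.955, 1.28)–(0.9745, -1.955, -0.837154)  len=2.1172
  (v5,v7,v1) [++-] → (0.9745, 1.27862, 1.28)–(0.9745, -1.955, 1.28)  len=3.2336
  (v3,v7,v2) [-+-] → (0.9745, 1.955, 1.28)–(0.9745, 1.955, 0.837154)  len=0.4428
  (v6,v4,v2) [++-] → (0.9745, -1.27862, -1.28)–(0.9745, 1.955, -1.28)  len=3.2336
  (v2,v7,v6) [-++] → (0.9745, 1.955, 0.837154)–(0.9745, 1.955, -1.28)  len=2.1172

Chained into 1 loop(s):
  loop 1: 8 segments, perimeter = 12.9400
Total perimeter = 12.940

loops=1 perimeter=12.940


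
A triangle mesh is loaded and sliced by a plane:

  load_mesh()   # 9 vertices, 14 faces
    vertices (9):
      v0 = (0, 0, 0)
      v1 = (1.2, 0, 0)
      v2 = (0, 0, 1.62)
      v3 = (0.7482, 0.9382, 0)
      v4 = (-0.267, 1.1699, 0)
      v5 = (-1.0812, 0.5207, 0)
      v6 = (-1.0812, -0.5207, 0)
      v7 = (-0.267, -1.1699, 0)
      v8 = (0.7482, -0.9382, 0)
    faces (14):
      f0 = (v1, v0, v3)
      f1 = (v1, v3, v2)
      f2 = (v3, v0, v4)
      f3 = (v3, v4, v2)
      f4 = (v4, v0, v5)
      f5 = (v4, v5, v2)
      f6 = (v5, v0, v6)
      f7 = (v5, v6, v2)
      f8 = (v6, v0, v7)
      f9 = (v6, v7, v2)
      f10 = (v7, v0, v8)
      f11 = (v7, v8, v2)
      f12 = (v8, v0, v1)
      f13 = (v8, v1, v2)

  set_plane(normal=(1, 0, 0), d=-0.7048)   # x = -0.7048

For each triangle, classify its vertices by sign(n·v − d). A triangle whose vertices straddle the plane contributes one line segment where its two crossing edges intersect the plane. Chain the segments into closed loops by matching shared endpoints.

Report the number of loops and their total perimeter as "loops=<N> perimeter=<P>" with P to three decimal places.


Straddling triangles (6 of 14):
  (v4,v0,v5) [++-] → (-0.7048, 0.339428, 0)–(-0.7048, 0.820821, 0)  len=0.4814
  (v4,v5,v2) [+-+] → (-0.7048, 0.820821, 0)–(-0.7048, 0.339428, 0.563973)  len=0.7415
  (v5,v0,v6) [-+-] → (-0.7048, 0.339428, 0)–(-0.7048, -0.339428, 0)  len=0.6789
  (v5,v6,v2) [--+] → (-0.7048, -0.339428, 0.563973)–(-0.7048, 0.339428, 0.563973)  len=0.6789
  (v6,v0,v7) [-++] → (-0.7048, -0.339428, 0)–(-0.7048, -0.820821, 0)  len=0.4814
  (v6,v7,v2) [-++] → (-0.7048, -0.820821, 0)–(-0.7048, -0.339428, 0.563973)  len=0.7415

Chained into 1 loop(s):
  loop 1: 6 segments, perimeter = 3.8035
Total perimeter = 3.803

loops=1 perimeter=3.803


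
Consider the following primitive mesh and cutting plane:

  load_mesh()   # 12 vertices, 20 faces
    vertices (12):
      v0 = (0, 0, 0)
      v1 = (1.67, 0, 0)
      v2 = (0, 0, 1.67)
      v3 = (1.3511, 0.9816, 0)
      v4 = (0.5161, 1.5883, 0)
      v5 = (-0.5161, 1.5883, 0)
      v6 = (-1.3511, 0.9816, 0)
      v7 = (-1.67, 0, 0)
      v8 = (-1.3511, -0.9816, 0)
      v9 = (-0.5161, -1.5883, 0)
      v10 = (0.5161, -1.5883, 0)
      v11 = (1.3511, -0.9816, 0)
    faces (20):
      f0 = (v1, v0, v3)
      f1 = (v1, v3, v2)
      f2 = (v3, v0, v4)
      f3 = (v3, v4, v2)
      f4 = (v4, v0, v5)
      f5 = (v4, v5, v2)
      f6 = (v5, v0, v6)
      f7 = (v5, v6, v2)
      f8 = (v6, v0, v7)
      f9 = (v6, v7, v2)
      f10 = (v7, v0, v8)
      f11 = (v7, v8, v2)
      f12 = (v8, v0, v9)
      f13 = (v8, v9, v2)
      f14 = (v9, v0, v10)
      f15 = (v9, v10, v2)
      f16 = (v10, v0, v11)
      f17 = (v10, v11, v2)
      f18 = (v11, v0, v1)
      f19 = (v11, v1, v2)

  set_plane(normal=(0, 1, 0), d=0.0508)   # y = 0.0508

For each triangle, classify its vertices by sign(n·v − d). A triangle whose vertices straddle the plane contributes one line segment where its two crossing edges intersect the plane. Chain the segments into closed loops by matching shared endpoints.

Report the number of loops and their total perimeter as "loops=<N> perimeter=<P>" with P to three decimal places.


loops=1 perimeter=7.945

Straddling triangles (10 of 20):
  (v1,v0,v3) [--+] → (0.0699225, 0.0508, 0)–(1.6535, 0.0508, 0)  len=1.5836
  (v1,v3,v2) [-+-] → (1.6535, 0.0508, 0)–(0.0699225, 0.0508, 1.58357)  len=2.2395
  (v3,v0,v4) [+-+] → (0.0699225, 0.0508, 0)–(0.0165069, 0.0508, 0)  len=0.0534
  (v3,v4,v2) [++-] → (0.0165069, 0.0508, 1.61659)–(0.0699225, 0.0508, 1.58357)  len=0.0628
  (v4,v0,v5) [+-+] → (0.0165069, 0.0508, 0)–(-0.0165069, 0.0508, 0)  len=0.0330
  (v4,v5,v2) [++-] → (-0.0165069, 0.0508, 1.61659)–(0.0165069, 0.0508, 1.61659)  len=0.0330
  (v5,v0,v6) [+-+] → (-0.0165069, 0.0508, 0)–(-0.0699225, 0.0508, 0)  len=0.0534
  (v5,v6,v2) [++-] → (-0.0699225, 0.0508, 1.58357)–(-0.0165069, 0.0508, 1.61659)  len=0.0628
  (v6,v0,v7) [+--] → (-0.0699225, 0.0508, 0)–(-1.6535, 0.0508, 0)  len=1.5836
  (v6,v7,v2) [+--] → (-1.6535, 0.0508, 0)–(-0.0699225, 0.0508, 1.58357)  len=2.2395

Chained into 1 loop(s):
  loop 1: 10 segments, perimeter = 7.9446
Total perimeter = 7.945


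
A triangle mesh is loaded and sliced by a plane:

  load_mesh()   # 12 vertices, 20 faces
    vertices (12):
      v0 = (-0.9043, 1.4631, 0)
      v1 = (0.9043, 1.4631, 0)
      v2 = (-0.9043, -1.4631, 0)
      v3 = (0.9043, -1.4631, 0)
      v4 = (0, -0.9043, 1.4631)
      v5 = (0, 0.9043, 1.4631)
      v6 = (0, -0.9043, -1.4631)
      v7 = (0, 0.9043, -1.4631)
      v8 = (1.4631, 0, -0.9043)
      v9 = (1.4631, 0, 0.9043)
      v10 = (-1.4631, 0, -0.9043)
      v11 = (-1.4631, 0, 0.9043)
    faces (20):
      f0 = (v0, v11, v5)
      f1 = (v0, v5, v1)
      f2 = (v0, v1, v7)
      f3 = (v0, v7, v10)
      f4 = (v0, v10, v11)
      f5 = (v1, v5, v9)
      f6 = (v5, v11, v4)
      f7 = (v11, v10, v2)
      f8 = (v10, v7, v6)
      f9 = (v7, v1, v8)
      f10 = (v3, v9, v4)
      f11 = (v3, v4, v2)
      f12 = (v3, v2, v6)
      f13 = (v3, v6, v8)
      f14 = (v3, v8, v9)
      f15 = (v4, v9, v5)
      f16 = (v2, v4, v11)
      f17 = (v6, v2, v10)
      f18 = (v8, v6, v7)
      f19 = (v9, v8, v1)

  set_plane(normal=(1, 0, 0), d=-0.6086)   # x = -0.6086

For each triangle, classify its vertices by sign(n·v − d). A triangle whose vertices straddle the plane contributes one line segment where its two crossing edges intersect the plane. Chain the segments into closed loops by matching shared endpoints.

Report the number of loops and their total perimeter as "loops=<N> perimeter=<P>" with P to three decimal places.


Straddling triangles (10 of 20):
  (v0,v11,v5) [--+] → (-0.6086, 0.528142, 1.23066)–(-0.6086, 1.28038, 0.478424)  len=1.0638
  (v0,v5,v1) [-++] → (-0.6086, 1.28038, 0.478424)–(-0.6086, 1.4631, 0)  len=0.5121
  (v0,v1,v7) [-++] → (-0.6086, 1.4631, 0)–(-0.6086, 1.28038, -0.478424)  len=0.5121
  (v0,v7,v10) [-+-] → (-0.6086, 1.28038, -0.478424)–(-0.6086, 0.528142, -1.23066)  len=1.0638
  (v5,v11,v4) [+-+] → (-0.6086, 0.528142, 1.23066)–(-0.6086, -0.528142, 1.23066)  len=1.0563
  (v10,v7,v6) [-++] → (-0.6086, 0.528142, -1.23066)–(-0.6086, -0.528142, -1.23066)  len=1.0563
  (v3,v4,v2) [++-] → (-0.6086, -1.28038, 0.478424)–(-0.6086, -1.4631, 0)  len=0.5121
  (v3,v2,v6) [+-+] → (-0.6086, -1.4631, 0)–(-0.6086, -1.28038, -0.478424)  len=0.5121
  (v2,v4,v11) [-+-] → (-0.6086, -1.28038, 0.478424)–(-0.6086, -0.528142, 1.23066)  len=1.0638
  (v6,v2,v10) [+--] → (-0.6086, -1.28038, -0.478424)–(-0.6086, -0.528142, -1.23066)  len=1.0638

Chained into 1 loop(s):
  loop 1: 10 segments, perimeter = 8.4164
Total perimeter = 8.416

loops=1 perimeter=8.416


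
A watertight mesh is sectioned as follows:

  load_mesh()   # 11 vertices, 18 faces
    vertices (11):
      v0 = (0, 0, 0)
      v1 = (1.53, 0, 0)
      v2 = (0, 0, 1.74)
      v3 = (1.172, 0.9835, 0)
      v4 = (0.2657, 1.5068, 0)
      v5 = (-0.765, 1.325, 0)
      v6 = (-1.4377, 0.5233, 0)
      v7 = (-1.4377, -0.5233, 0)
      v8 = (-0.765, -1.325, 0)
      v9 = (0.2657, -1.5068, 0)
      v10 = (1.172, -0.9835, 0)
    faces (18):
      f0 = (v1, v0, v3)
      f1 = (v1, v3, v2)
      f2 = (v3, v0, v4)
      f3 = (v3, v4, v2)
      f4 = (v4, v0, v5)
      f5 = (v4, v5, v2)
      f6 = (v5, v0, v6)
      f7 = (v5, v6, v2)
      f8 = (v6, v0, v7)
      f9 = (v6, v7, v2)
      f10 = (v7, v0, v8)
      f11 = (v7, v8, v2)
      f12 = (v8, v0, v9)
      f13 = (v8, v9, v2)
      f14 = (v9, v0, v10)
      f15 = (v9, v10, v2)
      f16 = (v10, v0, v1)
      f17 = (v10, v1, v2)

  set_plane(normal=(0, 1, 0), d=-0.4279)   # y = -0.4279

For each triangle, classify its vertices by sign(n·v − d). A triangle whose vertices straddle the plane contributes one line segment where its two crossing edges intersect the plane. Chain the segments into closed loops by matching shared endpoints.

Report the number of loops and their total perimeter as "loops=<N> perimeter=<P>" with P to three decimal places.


loops=1 perimeter=6.636

Straddling triangles (10 of 18):
  (v6,v0,v7) [++-] → (-1.1756, -0.4279, 0)–(-1.4377, -0.4279, 0)  len=0.2621
  (v6,v7,v2) [+-+] → (-1.4377, -0.4279, 0)–(-1.1756, -0.4279, 0.31721)  len=0.4115
  (v7,v0,v8) [-+-] → (-1.1756, -0.4279, 0)–(-0.247052, -0.4279, 0)  len=0.9285
  (v7,v8,v2) [--+] → (-0.247052, -0.4279, 1.17808)–(-1.1756, -0.4279, 0.31721)  len=1.2662
  (v8,v0,v9) [-+-] → (-0.247052, -0.4279, 0)–(0.0754533, -0.4279, 0)  len=0.3225
  (v8,v9,v2) [--+] → (0.0754533, -0.4279, 1.24588)–(-0.247052, -0.4279, 1.17808)  len=0.3296
  (v9,v0,v10) [-+-] → (0.0754533, -0.4279, 0)–(0.509912, -0.4279, 0)  len=0.4345
  (v9,v10,v2) [--+] → (0.509912, -0.4279, 0.982963)–(0.0754533, -0.4279, 1.24588)  len=0.5078
  (v10,v0,v1) [-++] → (0.509912, -0.4279, 0)–(1.37424, -0.4279, 0)  len=0.8643
  (v10,v1,v2) [-++] → (1.37424, -0.4279, 0)–(0.509912, -0.4279, 0.982963)  len=1.3089

Chained into 1 loop(s):
  loop 1: 10 segments, perimeter = 6.6359
Total perimeter = 6.636


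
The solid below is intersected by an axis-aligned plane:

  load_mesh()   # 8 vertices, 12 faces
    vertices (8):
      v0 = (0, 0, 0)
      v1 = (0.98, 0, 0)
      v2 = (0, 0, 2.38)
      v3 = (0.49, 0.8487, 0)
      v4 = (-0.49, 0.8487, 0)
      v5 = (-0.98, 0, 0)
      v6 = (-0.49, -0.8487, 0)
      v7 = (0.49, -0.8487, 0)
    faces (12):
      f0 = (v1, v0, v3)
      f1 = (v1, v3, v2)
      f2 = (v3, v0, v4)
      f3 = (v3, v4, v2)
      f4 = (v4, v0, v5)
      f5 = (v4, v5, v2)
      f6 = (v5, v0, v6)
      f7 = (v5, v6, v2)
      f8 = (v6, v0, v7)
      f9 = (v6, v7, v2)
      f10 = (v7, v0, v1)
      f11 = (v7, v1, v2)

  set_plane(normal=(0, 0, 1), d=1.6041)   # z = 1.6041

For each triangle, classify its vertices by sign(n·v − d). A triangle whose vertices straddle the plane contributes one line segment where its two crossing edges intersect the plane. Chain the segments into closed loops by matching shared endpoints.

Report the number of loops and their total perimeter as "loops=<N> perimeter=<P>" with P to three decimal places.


loops=1 perimeter=1.917

Straddling triangles (6 of 12):
  (v1,v3,v2) [--+] → (0.159744, 0.276683, 1.6041)–(0.319488, 0, 1.6041)  len=0.3195
  (v3,v4,v2) [--+] → (-0.159744, 0.276683, 1.6041)–(0.159744, 0.276683, 1.6041)  len=0.3195
  (v4,v5,v2) [--+] → (-0.319488, 0, 1.6041)–(-0.159744, 0.276683, 1.6041)  len=0.3195
  (v5,v6,v2) [--+] → (-0.159744, -0.276683, 1.6041)–(-0.319488, 0, 1.6041)  len=0.3195
  (v6,v7,v2) [--+] → (0.159744, -0.276683, 1.6041)–(-0.159744, -0.276683, 1.6041)  len=0.3195
  (v7,v1,v2) [--+] → (0.319488, 0, 1.6041)–(0.159744, -0.276683, 1.6041)  len=0.3195

Chained into 1 loop(s):
  loop 1: 6 segments, perimeter = 1.9169
Total perimeter = 1.917


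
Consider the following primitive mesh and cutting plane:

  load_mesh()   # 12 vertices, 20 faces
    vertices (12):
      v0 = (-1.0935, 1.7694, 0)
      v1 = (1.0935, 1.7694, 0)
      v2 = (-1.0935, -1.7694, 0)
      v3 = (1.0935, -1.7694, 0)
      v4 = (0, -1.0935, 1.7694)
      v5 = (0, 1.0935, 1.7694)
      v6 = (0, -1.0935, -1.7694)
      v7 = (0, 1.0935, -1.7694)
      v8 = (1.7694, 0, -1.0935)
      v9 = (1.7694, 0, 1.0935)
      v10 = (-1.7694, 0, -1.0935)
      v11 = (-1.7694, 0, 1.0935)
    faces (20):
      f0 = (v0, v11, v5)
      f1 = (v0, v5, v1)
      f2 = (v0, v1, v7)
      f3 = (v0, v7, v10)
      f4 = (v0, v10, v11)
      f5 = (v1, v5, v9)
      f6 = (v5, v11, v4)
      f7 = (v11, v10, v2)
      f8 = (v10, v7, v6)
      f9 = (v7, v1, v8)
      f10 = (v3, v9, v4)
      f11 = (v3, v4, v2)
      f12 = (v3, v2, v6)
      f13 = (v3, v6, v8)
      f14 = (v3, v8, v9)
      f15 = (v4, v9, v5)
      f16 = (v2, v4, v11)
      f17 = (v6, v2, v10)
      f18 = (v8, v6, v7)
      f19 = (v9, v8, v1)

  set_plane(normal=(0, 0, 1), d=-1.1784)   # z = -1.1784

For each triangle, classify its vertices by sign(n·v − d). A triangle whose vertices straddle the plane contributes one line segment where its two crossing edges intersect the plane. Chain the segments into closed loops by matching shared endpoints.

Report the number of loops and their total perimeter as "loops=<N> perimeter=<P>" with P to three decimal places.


Straddling triangles (8 of 20):
  (v0,v1,v7) [++-] → (0.365242, 1.31926, -1.1784)–(-0.365242, 1.31926, -1.1784)  len=0.7305
  (v0,v7,v10) [+-+] → (-0.365242, 1.31926, -1.1784)–(-1.54715, 0.137355, -1.1784)  len=1.6715
  (v10,v7,v6) [+--] → (-1.54715, 0.137355, -1.1784)–(-1.54715, -0.137355, -1.1784)  len=0.2747
  (v7,v1,v8) [-++] → (0.365242, 1.31926, -1.1784)–(1.54715, 0.137355, -1.1784)  len=1.6715
  (v3,v2,v6) [++-] → (-0.365242, -1.31926, -1.1784)–(0.365242, -1.31926, -1.1784)  len=0.7305
  (v3,v6,v8) [+-+] → (0.365242, -1.31926, -1.1784)–(1.54715, -0.137355, -1.1784)  len=1.6715
  (v6,v2,v10) [-++] → (-0.365242, -1.31926, -1.1784)–(-1.54715, -0.137355, -1.1784)  len=1.6715
  (v8,v6,v7) [+--] → (1.54715, -0.137355, -1.1784)–(1.54715, 0.137355, -1.1784)  len=0.2747

Chained into 1 loop(s):
  loop 1: 8 segments, perimeter = 8.6962
Total perimeter = 8.696

loops=1 perimeter=8.696


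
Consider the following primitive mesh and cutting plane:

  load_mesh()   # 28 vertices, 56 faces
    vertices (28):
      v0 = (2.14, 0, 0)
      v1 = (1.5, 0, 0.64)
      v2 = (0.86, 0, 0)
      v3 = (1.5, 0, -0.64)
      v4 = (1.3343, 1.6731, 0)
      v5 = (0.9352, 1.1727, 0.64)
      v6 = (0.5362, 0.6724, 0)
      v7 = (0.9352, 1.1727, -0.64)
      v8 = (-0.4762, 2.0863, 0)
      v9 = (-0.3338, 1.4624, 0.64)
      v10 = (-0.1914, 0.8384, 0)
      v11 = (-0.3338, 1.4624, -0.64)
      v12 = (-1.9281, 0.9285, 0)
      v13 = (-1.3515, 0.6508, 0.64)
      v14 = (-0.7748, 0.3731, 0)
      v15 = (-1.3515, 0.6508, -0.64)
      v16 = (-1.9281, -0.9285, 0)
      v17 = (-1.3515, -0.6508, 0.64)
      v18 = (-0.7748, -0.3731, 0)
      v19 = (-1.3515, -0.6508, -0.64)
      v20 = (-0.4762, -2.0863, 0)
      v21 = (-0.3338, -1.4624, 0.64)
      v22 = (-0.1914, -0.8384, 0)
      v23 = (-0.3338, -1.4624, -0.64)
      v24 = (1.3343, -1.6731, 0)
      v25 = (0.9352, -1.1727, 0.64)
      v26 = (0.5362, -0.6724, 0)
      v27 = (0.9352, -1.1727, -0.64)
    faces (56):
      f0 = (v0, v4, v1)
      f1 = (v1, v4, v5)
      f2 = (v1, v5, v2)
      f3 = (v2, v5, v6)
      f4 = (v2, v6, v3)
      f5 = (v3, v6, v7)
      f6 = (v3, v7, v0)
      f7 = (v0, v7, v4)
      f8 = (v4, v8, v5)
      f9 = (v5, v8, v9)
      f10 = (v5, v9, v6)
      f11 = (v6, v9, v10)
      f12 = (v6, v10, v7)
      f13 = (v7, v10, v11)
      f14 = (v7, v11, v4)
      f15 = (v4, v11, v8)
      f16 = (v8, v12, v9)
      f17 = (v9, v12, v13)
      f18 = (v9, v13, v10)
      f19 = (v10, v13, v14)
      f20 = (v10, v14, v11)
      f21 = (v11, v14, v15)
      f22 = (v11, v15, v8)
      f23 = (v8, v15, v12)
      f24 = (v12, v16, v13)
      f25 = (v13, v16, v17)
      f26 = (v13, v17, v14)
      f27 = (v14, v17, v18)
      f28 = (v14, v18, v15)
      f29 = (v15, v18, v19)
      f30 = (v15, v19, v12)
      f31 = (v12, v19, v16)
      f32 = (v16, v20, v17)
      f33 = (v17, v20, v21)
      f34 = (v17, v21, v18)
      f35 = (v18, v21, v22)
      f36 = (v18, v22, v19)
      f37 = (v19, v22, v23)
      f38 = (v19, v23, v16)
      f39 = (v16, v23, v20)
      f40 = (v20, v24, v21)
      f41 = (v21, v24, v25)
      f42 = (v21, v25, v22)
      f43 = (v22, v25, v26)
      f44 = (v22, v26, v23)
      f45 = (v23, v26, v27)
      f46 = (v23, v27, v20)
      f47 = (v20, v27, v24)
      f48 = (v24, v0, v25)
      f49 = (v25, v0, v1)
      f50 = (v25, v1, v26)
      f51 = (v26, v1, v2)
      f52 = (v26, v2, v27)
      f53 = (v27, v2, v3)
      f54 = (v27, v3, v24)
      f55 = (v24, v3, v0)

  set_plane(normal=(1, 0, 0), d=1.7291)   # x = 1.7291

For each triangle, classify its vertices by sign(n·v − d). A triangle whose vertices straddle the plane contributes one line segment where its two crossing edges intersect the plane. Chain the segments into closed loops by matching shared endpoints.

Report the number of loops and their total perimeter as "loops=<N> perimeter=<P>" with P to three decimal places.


Straddling triangles (6 of 56):
  (v0,v4,v1) [+--] → (1.7291, 0.853266, 0)–(1.7291, 0, 0.4109)  len=0.9470
  (v3,v7,v0) [--+] → (1.7291, 0.399952, -0.218274)–(1.7291, 0, -0.4109)  len=0.4439
  (v0,v7,v4) [+--] → (1.7291, 0.399952, -0.218274)–(1.7291, 0.853266, 0)  len=0.5031
  (v24,v0,v25) [-+-] → (1.7291, -0.853266, 0)–(1.7291, -0.399952, 0.218274)  len=0.5031
  (v25,v0,v1) [-+-] → (1.7291, -0.399952, 0.218274)–(1.7291, 0, 0.4109)  len=0.4439
  (v24,v3,v0) [--+] → (1.7291, 0, -0.4109)–(1.7291, -0.853266, 0)  len=0.9470

Chained into 1 loop(s):
  loop 1: 6 segments, perimeter = 3.7882
Total perimeter = 3.788

loops=1 perimeter=3.788


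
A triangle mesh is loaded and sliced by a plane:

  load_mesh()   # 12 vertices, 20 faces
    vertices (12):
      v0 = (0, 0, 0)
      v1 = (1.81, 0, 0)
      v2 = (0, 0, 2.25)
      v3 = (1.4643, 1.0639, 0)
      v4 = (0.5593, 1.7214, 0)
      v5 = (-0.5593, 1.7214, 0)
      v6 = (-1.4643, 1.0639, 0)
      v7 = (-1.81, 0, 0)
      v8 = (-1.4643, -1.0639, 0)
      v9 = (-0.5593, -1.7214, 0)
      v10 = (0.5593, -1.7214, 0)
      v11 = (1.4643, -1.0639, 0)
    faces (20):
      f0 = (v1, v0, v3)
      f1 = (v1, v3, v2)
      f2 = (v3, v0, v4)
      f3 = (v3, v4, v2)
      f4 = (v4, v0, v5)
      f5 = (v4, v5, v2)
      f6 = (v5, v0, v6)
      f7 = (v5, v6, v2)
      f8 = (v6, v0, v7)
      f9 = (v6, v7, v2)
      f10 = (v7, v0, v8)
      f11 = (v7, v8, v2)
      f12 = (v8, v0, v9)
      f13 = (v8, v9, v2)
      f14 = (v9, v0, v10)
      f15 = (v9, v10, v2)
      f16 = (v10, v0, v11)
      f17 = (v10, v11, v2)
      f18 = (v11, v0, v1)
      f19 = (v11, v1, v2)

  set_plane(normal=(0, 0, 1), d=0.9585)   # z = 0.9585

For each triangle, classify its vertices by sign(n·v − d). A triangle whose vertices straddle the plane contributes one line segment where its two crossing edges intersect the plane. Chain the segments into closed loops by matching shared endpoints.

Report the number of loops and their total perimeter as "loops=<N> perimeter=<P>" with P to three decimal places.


Straddling triangles (10 of 20):
  (v1,v3,v2) [--+] → (0.840508, 0.610679, 0.9585)–(1.03894, 0, 0.9585)  len=0.6421
  (v3,v4,v2) [--+] → (0.321038, 0.988084, 0.9585)–(0.840508, 0.610679, 0.9585)  len=0.6421
  (v4,v5,v2) [--+] → (-0.321038, 0.988084, 0.9585)–(0.321038, 0.988084, 0.9585)  len=0.6421
  (v5,v6,v2) [--+] → (-0.840508, 0.610679, 0.9585)–(-0.321038, 0.988084, 0.9585)  len=0.6421
  (v6,v7,v2) [--+] → (-1.03894, 0, 0.9585)–(-0.840508, 0.610679, 0.9585)  len=0.6421
  (v7,v8,v2) [--+] → (-0.840508, -0.610679, 0.9585)–(-1.03894, 0, 0.9585)  len=0.6421
  (v8,v9,v2) [--+] → (-0.321038, -0.988084, 0.9585)–(-0.840508, -0.610679, 0.9585)  len=0.6421
  (v9,v10,v2) [--+] → (0.321038, -0.988084, 0.9585)–(-0.321038, -0.988084, 0.9585)  len=0.6421
  (v10,v11,v2) [--+] → (0.840508, -0.610679, 0.9585)–(0.321038, -0.988084, 0.9585)  len=0.6421
  (v11,v1,v2) [--+] → (1.03894, 0, 0.9585)–(0.840508, -0.610679, 0.9585)  len=0.6421

Chained into 1 loop(s):
  loop 1: 10 segments, perimeter = 6.4210
Total perimeter = 6.421

loops=1 perimeter=6.421


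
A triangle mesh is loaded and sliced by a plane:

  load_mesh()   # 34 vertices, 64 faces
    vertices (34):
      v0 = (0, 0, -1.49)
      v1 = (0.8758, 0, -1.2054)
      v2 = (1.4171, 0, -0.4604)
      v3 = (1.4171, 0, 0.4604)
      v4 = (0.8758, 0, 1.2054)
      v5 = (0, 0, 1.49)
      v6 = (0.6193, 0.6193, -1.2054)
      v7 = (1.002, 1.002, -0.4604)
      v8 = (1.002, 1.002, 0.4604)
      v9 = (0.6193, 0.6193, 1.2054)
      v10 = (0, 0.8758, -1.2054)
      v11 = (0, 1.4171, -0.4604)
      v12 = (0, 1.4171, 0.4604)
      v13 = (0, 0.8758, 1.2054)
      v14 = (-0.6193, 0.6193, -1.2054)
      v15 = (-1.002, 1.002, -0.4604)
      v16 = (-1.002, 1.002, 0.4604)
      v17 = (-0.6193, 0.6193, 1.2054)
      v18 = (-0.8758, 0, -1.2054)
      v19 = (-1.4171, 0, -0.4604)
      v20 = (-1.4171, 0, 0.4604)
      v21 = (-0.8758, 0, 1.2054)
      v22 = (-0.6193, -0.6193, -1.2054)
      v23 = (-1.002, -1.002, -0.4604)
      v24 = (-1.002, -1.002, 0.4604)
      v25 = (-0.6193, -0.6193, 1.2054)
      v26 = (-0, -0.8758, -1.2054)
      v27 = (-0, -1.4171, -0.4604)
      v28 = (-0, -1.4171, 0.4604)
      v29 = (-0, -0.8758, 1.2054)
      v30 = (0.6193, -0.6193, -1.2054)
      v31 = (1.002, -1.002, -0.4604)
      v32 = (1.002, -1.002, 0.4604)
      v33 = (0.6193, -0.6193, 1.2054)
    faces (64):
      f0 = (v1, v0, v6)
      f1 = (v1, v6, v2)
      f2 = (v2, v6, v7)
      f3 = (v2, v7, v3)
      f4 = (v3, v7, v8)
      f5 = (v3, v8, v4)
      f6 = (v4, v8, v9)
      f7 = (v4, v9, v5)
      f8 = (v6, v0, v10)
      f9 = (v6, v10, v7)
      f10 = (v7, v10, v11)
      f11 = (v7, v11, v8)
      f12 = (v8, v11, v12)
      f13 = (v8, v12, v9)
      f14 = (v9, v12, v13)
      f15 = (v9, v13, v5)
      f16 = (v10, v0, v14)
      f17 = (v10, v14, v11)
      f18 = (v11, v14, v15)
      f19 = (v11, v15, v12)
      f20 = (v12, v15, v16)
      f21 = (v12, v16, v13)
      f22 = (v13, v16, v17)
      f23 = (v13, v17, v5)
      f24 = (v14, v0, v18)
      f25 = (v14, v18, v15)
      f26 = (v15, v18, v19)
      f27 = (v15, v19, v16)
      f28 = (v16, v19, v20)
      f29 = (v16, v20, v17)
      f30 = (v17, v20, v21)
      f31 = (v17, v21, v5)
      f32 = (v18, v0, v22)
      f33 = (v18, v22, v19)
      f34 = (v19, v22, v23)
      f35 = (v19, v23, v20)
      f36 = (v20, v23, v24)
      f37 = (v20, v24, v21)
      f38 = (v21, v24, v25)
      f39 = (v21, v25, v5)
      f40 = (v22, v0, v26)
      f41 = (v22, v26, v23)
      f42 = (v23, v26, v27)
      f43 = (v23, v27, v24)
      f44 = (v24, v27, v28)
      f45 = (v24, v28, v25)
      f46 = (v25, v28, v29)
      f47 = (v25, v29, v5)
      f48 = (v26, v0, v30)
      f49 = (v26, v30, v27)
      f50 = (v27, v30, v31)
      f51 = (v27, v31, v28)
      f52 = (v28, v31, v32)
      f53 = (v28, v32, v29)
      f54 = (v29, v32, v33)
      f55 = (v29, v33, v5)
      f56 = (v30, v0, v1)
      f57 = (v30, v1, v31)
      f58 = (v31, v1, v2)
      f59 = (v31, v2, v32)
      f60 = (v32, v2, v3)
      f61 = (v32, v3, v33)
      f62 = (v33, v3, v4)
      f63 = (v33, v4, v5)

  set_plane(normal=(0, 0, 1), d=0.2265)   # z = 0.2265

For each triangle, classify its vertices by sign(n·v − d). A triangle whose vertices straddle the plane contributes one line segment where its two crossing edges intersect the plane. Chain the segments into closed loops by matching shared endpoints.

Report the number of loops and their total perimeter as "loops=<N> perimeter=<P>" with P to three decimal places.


Straddling triangles (16 of 64):
  (v2,v7,v3) [--+] → (1.31166, 0.254526, 0.2265)–(1.4171, 0, 0.2265)  len=0.2755
  (v3,v7,v8) [+-+] → (1.31166, 0.254526, 0.2265)–(1.002, 1.002, 0.2265)  len=0.8091
  (v7,v11,v8) [--+] → (0.747474, 1.10744, 0.2265)–(1.002, 1.002, 0.2265)  len=0.2755
  (v8,v11,v12) [+-+] → (0.747474, 1.10744, 0.2265)–(0, 1.4171, 0.2265)  len=0.8091
  (v11,v15,v12) [--+] → (-0.254526, 1.31166, 0.2265)–(0, 1.4171, 0.2265)  len=0.2755
  (v12,v15,v16) [+-+] → (-0.254526, 1.31166, 0.2265)–(-1.002, 1.002, 0.2265)  len=0.8091
  (v15,v19,v16) [--+] → (-1.10744, 0.747474, 0.2265)–(-1.002, 1.002, 0.2265)  len=0.2755
  (v16,v19,v20) [+-+] → (-1.10744, 0.747474, 0.2265)–(-1.4171, 0, 0.2265)  len=0.8091
  (v19,v23,v20) [--+] → (-1.31166, -0.254526, 0.2265)–(-1.4171, 0, 0.2265)  len=0.2755
  (v20,v23,v24) [+-+] → (-1.31166, -0.254526, 0.2265)–(-1.002, -1.002, 0.2265)  len=0.8091
  (v23,v27,v24) [--+] → (-0.747474, -1.10744, 0.2265)–(-1.002, -1.002, 0.2265)  len=0.2755
  (v24,v27,v28) [+-+] → (-0.747474, -1.10744, 0.2265)–(0, -1.4171, 0.2265)  len=0.8091
  (v27,v31,v28) [--+] → (0.254526, -1.31166, 0.2265)–(0, -1.4171, 0.2265)  len=0.2755
  (v28,v31,v32) [+-+] → (0.254526, -1.31166, 0.2265)–(1.002, -1.002, 0.2265)  len=0.8091
  (v31,v2,v32) [--+] → (1.10744, -0.747474, 0.2265)–(1.002, -1.002, 0.2265)  len=0.2755
  (v32,v2,v3) [+-+] → (1.10744, -0.747474, 0.2265)–(1.4171, 0, 0.2265)  len=0.8091

Chained into 1 loop(s):
  loop 1: 16 segments, perimeter = 8.6766
Total perimeter = 8.677

loops=1 perimeter=8.677


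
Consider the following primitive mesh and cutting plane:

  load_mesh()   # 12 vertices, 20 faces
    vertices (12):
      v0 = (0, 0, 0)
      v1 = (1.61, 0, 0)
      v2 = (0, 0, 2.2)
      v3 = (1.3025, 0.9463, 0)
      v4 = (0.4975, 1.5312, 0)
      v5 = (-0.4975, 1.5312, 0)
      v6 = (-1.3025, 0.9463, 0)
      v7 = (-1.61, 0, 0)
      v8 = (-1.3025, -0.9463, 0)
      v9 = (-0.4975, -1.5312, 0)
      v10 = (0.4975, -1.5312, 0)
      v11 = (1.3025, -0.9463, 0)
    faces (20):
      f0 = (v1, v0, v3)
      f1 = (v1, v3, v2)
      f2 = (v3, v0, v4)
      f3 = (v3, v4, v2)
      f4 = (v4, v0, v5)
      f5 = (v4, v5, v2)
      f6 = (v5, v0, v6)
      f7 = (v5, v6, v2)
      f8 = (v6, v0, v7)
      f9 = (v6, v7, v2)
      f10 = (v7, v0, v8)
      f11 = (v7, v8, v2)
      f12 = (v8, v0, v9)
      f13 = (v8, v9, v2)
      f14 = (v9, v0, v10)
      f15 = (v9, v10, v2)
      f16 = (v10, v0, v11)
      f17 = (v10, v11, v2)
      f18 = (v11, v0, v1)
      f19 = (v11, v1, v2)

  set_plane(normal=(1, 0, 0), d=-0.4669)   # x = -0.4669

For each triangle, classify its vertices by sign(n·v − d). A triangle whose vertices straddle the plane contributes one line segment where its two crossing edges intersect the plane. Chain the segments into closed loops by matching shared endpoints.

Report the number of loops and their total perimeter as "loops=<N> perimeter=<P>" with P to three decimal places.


Straddling triangles (12 of 20):
  (v4,v0,v5) [++-] → (-0.4669, 1.43702, 0)–(-0.4669, 1.5312, 0)  len=0.0942
  (v4,v5,v2) [+-+] → (-0.4669, 1.5312, 0)–(-0.4669, 1.43702, 0.135317)  len=0.1649
  (v5,v0,v6) [-+-] → (-0.4669, 1.43702, 0)–(-0.4669, 0.339215, 0)  len=1.0978
  (v5,v6,v2) [--+] → (-0.4669, 0.339215, 1.41138)–(-0.4669, 1.43702, 0.135317)  len=1.6833
  (v6,v0,v7) [-+-] → (-0.4669, 0.339215, 0)–(-0.4669, 0, 0)  len=0.3392
  (v6,v7,v2) [--+] → (-0.4669, 0, 1.562)–(-0.4669, 0.339215, 1.41138)  len=0.3712
  (v7,v0,v8) [-+-] → (-0.4669, 0, 0)–(-0.4669, -0.339215, 0)  len=0.3392
  (v7,v8,v2) [--+] → (-0.4669, -0.339215, 1.41138)–(-0.4669, 0, 1.562)  len=0.3712
  (v8,v0,v9) [-+-] → (-0.4669, -0.339215, 0)–(-0.4669, -1.43702, 0)  len=1.0978
  (v8,v9,v2) [--+] → (-0.4669, -1.43702, 0.135317)–(-0.4669, -0.339215, 1.41138)  len=1.6833
  (v9,v0,v10) [-++] → (-0.4669, -1.43702, 0)–(-0.4669, -1.5312, 0)  len=0.0942
  (v9,v10,v2) [-++] → (-0.4669, -1.5312, 0)–(-0.4669, -1.43702, 0.135317)  len=0.1649

Chained into 1 loop(s):
  loop 1: 12 segments, perimeter = 7.5010
Total perimeter = 7.501

loops=1 perimeter=7.501


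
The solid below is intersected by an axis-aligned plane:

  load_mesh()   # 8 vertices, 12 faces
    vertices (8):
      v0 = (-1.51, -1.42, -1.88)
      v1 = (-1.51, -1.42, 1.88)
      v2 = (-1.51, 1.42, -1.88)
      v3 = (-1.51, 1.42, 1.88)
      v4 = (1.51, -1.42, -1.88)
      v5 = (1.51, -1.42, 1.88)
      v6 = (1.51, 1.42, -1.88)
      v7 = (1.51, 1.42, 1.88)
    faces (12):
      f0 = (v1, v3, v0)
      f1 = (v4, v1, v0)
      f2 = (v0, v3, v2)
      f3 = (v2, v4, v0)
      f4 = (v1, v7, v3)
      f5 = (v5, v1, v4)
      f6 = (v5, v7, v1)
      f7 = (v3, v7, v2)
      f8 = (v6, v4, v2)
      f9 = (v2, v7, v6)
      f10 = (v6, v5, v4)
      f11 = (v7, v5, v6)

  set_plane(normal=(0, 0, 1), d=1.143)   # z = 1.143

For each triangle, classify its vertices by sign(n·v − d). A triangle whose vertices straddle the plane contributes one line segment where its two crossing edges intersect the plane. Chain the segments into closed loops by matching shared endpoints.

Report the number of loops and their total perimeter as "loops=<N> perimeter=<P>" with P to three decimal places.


loops=1 perimeter=11.720

Straddling triangles (8 of 12):
  (v1,v3,v0) [++-] → (-1.51, 0.86333, 1.143)–(-1.51, -1.42, 1.143)  len=2.2833
  (v4,v1,v0) [-+-] → (-0.918048, -1.42, 1.143)–(-1.51, -1.42, 1.143)  len=0.5920
  (v0,v3,v2) [-+-] → (-1.51, 0.86333, 1.143)–(-1.51, 1.42, 1.143)  len=0.5567
  (v5,v1,v4) [++-] → (-0.918048, -1.42, 1.143)–(1.51, -1.42, 1.143)  len=2.4280
  (v3,v7,v2) [++-] → (0.918048, 1.42, 1.143)–(-1.51, 1.42, 1.143)  len=2.4280
  (v2,v7,v6) [-+-] → (0.918048, 1.42, 1.143)–(1.51, 1.42, 1.143)  len=0.5920
  (v6,v5,v4) [-+-] → (1.51, -0.86333, 1.143)–(1.51, -1.42, 1.143)  len=0.5567
  (v7,v5,v6) [++-] → (1.51, -0.86333, 1.143)–(1.51, 1.42, 1.143)  len=2.2833

Chained into 1 loop(s):
  loop 1: 8 segments, perimeter = 11.7200
Total perimeter = 11.720
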